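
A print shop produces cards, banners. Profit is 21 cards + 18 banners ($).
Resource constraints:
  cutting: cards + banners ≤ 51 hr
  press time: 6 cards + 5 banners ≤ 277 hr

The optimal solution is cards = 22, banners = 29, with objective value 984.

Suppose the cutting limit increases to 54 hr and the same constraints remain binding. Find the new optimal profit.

993

At the optimum: cutting uses 51 of 51 (binding); press time uses 277 of 277 (binding).
The binding rows give the dual system: 1·y_cutting + 6·y_press time = 21 and 1·y_cutting + 5·y_press time = 18.
This yields shadow prices y_cutting = 3, y_press time = 3.
Δz = y_cutting·Δb = 3 × (3) = 9, so new z* = 984 + 9 = 993.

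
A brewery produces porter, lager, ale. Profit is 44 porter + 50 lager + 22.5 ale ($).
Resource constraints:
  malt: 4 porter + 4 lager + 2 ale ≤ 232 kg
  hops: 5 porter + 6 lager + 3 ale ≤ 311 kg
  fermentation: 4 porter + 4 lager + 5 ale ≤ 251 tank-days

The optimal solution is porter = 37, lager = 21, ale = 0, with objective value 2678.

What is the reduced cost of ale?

Check each constraint at x*: malt 232/232 (tight); hops 311/311 (tight); fermentation 232/251 (slack 19).
By complementary slackness, y = 0 for the non-binding constraint.
Dual feasibility on the basic columns requires 4·y_malt + 5·y_hops = 44, 4·y_malt + 6·y_hops = 50.
This yields shadow prices y_malt = 3.5, y_hops = 6.
Reduced cost of ale: c₃ − yᵀa₃ = 22.5 − (3.5·2 + 6·3) = 22.5 − 25 = -2.5.

-2.5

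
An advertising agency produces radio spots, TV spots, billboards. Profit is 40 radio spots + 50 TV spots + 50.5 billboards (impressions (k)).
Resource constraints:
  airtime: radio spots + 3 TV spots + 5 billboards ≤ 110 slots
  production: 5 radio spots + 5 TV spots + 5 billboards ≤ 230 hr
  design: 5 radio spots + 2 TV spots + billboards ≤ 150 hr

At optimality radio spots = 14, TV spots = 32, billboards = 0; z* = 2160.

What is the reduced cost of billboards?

Check each constraint at x*: airtime 110/110 (tight); production 230/230 (tight); design 134/150 (slack 16).
Slack constraints have shadow price 0 (complementary slackness).
The binding rows give the dual system: 1·y_airtime + 5·y_production = 40 and 3·y_airtime + 5·y_production = 50.
→ y_airtime = 5 and y_production = 7.
Reduced cost of billboards: c₃ − yᵀa₃ = 50.5 − (5·5 + 7·5) = 50.5 − 60 = -9.5.

-9.5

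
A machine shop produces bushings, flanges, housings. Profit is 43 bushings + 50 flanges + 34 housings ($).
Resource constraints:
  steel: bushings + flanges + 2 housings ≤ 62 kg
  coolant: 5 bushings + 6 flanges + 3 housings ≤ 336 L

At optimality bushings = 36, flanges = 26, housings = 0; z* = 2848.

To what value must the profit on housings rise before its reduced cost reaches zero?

37

At the optimum: steel uses 62 of 62 (binding); coolant uses 336 of 336 (binding).
The binding rows give the dual system: 1·y_steel + 5·y_coolant = 43 and 1·y_steel + 6·y_coolant = 50.
This yields shadow prices y_steel = 8, y_coolant = 7.
housings enters the basis when its profit ≥ yᵀa₃ = 8·2 + 7·3 = 37.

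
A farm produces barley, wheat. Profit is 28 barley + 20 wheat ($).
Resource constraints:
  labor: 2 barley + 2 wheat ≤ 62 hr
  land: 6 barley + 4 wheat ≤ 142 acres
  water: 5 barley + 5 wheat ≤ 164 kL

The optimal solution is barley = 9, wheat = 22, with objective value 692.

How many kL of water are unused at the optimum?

water used = 5·9 + 5·22 = 155; slack = 164 − 155 = 9.

9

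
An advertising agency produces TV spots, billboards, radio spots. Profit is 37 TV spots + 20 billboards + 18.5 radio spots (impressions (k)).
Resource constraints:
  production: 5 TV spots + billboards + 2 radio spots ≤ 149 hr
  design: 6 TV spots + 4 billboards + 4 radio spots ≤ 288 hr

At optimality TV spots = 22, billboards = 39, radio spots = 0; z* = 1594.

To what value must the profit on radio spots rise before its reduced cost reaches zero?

Both production and design are binding at x*.
Dual feasibility on the basic columns requires 5·y_production + 6·y_design = 37, 1·y_production + 4·y_design = 20.
This yields shadow prices y_production = 2, y_design = 4.5.
radio spots enters the basis when its profit ≥ yᵀa₃ = 2·2 + 4.5·4 = 22.

22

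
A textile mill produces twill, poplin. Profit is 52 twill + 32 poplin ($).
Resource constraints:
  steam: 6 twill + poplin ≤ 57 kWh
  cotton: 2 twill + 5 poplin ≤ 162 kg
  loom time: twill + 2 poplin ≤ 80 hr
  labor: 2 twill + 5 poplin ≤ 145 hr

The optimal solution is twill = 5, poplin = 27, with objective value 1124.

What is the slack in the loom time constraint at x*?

21

loom time used = 1·5 + 2·27 = 59; slack = 80 − 59 = 21.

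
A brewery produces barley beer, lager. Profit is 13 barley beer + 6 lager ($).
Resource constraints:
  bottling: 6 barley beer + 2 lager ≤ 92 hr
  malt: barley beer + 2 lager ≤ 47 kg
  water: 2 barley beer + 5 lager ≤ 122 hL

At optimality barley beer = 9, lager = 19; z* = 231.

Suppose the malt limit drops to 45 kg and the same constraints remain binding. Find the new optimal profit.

Binding: bottling and malt. Non-binding: water (9 unused).
By complementary slackness, y = 0 for the non-binding constraint.
Dual feasibility on the basic columns requires 6·y_bottling + 1·y_malt = 13, 2·y_bottling + 2·y_malt = 6.
→ y_bottling = 2 and y_malt = 1.
Δz = y_malt·Δb = 1 × (-2) = -2, so new z* = 231 − 2 = 229.

229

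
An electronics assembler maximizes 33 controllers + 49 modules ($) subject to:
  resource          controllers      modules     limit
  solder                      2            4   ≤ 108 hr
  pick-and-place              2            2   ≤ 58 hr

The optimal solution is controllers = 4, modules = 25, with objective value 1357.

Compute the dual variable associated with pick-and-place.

Both solder and pick-and-place are binding at x*.
Dual feasibility on the basic columns requires 2·y_solder + 2·y_pick-and-place = 33, 4·y_solder + 2·y_pick-and-place = 49.
Solving: y_solder = 8, y_pick-and-place = 8.5.
Shadow price of pick-and-place = 8.5.

8.5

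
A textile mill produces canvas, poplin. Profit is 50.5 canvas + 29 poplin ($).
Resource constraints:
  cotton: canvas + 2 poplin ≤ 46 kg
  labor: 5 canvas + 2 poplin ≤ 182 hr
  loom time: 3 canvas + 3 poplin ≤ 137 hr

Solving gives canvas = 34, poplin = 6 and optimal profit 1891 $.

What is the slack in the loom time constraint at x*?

loom time used = 3·34 + 3·6 = 120; slack = 137 − 120 = 17.

17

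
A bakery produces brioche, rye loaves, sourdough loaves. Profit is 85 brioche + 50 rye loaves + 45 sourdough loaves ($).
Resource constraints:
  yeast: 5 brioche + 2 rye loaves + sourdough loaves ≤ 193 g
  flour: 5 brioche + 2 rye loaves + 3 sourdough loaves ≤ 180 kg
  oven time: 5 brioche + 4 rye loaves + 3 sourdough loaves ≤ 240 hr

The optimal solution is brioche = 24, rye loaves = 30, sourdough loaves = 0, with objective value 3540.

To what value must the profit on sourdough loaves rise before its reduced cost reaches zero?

51

Binding: flour and oven time. Non-binding: yeast (13 unused).
Since yeast is not tight, its dual is 0.
From A_Bᵀ y = c: 5·y_flour + 5·y_oven time = 85; 2·y_flour + 4·y_oven time = 50.
Solving: y_flour = 9, y_oven time = 8.
sourdough loaves enters the basis when its profit ≥ yᵀa₃ = 9·3 + 8·3 = 51.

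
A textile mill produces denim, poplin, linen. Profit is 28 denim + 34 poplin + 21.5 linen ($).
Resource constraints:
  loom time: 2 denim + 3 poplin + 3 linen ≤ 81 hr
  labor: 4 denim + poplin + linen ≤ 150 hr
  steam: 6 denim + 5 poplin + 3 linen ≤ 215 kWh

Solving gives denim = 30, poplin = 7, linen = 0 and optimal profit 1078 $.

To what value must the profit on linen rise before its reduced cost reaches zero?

At the optimum: loom time uses 81 of 81 (binding); labor uses 127 of 150 (slack = 23); steam uses 215 of 215 (binding).
By complementary slackness, y = 0 for the non-binding constraint.
Dual feasibility on the basic columns requires 2·y_loom time + 6·y_steam = 28, 3·y_loom time + 5·y_steam = 34.
This yields shadow prices y_loom time = 8, y_steam = 2.
linen enters the basis when its profit ≥ yᵀa₃ = 8·3 + 2·3 = 30.

30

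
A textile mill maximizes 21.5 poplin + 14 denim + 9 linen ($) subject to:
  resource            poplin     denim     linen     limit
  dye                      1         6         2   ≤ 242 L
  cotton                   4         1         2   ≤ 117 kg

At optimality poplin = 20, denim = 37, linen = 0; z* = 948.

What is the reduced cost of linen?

At the optimum: dye uses 242 of 242 (binding); cotton uses 117 of 117 (binding).
The binding rows give the dual system: 1·y_dye + 4·y_cotton = 21.5 and 6·y_dye + 1·y_cotton = 14.
This yields shadow prices y_dye = 1.5, y_cotton = 5.
Reduced cost of linen: c₃ − yᵀa₃ = 9 − (1.5·2 + 5·2) = 9 − 13 = -4.

-4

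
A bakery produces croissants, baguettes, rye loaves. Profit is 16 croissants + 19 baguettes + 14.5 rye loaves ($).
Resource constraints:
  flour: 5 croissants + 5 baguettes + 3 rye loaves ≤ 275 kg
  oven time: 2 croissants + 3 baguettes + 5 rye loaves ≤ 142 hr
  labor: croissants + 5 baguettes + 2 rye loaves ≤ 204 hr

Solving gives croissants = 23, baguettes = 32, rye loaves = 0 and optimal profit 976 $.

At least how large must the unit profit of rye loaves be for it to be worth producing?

Binding: flour and oven time. Non-binding: labor (21 unused).
Slack constraints have shadow price 0 (complementary slackness).
From A_Bᵀ y = c: 5·y_flour + 2·y_oven time = 16; 5·y_flour + 3·y_oven time = 19.
Solving: y_flour = 2, y_oven time = 3.
rye loaves enters the basis when its profit ≥ yᵀa₃ = 2·3 + 3·5 = 21.

21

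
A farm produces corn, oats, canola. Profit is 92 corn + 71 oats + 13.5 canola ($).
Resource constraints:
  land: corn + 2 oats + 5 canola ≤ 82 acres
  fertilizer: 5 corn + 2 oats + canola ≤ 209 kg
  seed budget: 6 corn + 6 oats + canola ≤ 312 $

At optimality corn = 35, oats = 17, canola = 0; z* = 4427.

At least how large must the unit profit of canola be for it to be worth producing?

16.5

At the optimum: land uses 69 of 82 (slack = 13); fertilizer uses 209 of 209 (binding); seed budget uses 312 of 312 (binding).
By complementary slackness, y = 0 for the non-binding constraint.
The binding rows give the dual system: 5·y_fertilizer + 6·y_seed budget = 92 and 2·y_fertilizer + 6·y_seed budget = 71.
→ y_fertilizer = 7 and y_seed budget = 9.5.
canola enters the basis when its profit ≥ yᵀa₃ = 7·1 + 9.5·1 = 16.5.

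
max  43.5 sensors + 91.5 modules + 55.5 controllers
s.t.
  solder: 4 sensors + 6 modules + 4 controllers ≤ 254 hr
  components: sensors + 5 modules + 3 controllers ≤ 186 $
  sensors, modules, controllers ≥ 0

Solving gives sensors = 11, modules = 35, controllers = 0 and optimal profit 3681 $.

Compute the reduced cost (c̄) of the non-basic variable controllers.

Both solder and components are binding at x*.
The binding rows give the dual system: 4·y_solder + 1·y_components = 43.5 and 6·y_solder + 5·y_components = 91.5.
Solving: y_solder = 9, y_components = 7.5.
Reduced cost of controllers: c₃ − yᵀa₃ = 55.5 − (9·4 + 7.5·3) = 55.5 − 58.5 = -3.

-3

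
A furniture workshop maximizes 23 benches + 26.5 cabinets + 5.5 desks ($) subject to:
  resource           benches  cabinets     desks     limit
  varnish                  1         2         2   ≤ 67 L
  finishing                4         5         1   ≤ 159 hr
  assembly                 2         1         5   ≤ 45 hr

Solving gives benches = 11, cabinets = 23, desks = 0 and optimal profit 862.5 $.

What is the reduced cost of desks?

-7

At the optimum: varnish uses 57 of 67 (slack = 10); finishing uses 159 of 159 (binding); assembly uses 45 of 45 (binding).
Slack constraints have shadow price 0 (complementary slackness).
Dual feasibility on the basic columns requires 4·y_finishing + 2·y_assembly = 23, 5·y_finishing + 1·y_assembly = 26.5.
This yields shadow prices y_finishing = 5, y_assembly = 1.5.
Reduced cost of desks: c₃ − yᵀa₃ = 5.5 − (5·1 + 1.5·5) = 5.5 − 12.5 = -7.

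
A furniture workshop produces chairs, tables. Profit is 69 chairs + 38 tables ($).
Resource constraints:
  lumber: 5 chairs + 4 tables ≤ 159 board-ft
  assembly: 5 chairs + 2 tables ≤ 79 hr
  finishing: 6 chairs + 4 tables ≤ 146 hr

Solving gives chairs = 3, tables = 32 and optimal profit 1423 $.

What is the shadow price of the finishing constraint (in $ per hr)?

Binding: assembly and finishing. Non-binding: lumber (16 unused).
By complementary slackness, y = 0 for the non-binding constraint.
Dual feasibility on the basic columns requires 5·y_assembly + 6·y_finishing = 69, 2·y_assembly + 4·y_finishing = 38.
Solving: y_assembly = 6, y_finishing = 6.5.
Shadow price of finishing = 6.5.

6.5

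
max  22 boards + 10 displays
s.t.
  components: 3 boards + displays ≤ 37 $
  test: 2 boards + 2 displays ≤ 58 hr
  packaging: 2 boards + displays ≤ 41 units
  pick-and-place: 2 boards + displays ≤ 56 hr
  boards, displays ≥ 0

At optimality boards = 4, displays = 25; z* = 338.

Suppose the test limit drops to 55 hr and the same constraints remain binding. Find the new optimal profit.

Check each constraint at x*: components 37/37 (tight); test 58/58 (tight); packaging 33/41 (slack 8); pick-and-place 33/56 (slack 23).
By complementary slackness, y = 0 for the non-binding constraints.
From A_Bᵀ y = c: 3·y_components + 2·y_test = 22; 1·y_components + 2·y_test = 10.
Solving: y_components = 6, y_test = 2.
Δz = y_test·Δb = 2 × (-3) = -6, so new z* = 338 − 6 = 332.

332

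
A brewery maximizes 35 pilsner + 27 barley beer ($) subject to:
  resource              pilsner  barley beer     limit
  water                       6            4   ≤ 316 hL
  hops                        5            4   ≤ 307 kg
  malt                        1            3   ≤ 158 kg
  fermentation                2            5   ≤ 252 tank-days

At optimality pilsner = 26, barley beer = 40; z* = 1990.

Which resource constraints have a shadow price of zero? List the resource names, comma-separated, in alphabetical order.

hops, malt

water: 316/316 (binding)
hops: 290/307 (slack 17)
malt: 146/158 (slack 12)
fermentation: 252/252 (binding)
By complementary slackness, a constraint with positive slack has shadow price 0 → hops, malt.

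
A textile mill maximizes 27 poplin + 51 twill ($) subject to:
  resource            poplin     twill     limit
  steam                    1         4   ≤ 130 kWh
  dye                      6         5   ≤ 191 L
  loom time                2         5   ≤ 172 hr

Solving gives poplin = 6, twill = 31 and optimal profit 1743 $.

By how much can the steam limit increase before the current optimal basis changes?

Binding constraints: steam, dye. The basis is B = [[1,4],[6,5]] with det -19.
Per unit increase in steam, x* moves by d = (-0.2632, 0.3158).
The basis stays optimal until loom time becomes binding; allowable increase = 4.75 kWh.

4.75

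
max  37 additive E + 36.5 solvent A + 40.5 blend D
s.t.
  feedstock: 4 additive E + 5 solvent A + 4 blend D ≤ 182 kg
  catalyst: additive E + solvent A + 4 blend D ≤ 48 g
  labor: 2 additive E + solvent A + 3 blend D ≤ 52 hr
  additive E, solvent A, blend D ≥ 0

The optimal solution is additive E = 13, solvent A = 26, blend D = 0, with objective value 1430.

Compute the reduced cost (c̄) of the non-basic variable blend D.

-3

Check each constraint at x*: feedstock 182/182 (tight); catalyst 39/48 (slack 9); labor 52/52 (tight).
Since catalyst is not tight, its dual is 0.
Dual feasibility on the basic columns requires 4·y_feedstock + 2·y_labor = 37, 5·y_feedstock + 1·y_labor = 36.5.
This yields shadow prices y_feedstock = 6, y_labor = 6.5.
Reduced cost of blend D: c₃ − yᵀa₃ = 40.5 − (6·4 + 6.5·3) = 40.5 − 43.5 = -3.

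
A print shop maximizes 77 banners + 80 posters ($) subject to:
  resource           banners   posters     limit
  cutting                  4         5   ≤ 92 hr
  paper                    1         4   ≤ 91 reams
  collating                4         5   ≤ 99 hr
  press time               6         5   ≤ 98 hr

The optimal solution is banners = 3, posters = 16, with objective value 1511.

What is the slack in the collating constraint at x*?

collating used = 4·3 + 5·16 = 92; slack = 99 − 92 = 7.

7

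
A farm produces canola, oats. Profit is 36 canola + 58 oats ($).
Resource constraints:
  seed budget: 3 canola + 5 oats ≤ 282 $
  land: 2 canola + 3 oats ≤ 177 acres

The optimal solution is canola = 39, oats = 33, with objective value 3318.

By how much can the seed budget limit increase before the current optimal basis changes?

Binding constraints: seed budget, land. The basis is B = [[3,5],[2,3]] with det -1.
Per unit increase in seed budget, x* moves by d = (-3, 2).
The basis stays optimal until canola reaches 0; allowable increase = 13 $.

13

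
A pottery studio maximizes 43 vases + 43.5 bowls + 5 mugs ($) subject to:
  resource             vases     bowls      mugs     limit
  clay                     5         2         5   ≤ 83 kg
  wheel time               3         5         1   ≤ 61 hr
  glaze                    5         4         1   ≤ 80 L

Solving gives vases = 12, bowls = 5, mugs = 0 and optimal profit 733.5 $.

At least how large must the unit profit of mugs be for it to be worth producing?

At the optimum: clay uses 70 of 83 (slack = 13); wheel time uses 61 of 61 (binding); glaze uses 80 of 80 (binding).
By complementary slackness, y = 0 for the non-binding constraint.
The binding rows give the dual system: 3·y_wheel time + 5·y_glaze = 43 and 5·y_wheel time + 4·y_glaze = 43.5.
This yields shadow prices y_wheel time = 3.5, y_glaze = 6.5.
mugs enters the basis when its profit ≥ yᵀa₃ = 3.5·1 + 6.5·1 = 10.

10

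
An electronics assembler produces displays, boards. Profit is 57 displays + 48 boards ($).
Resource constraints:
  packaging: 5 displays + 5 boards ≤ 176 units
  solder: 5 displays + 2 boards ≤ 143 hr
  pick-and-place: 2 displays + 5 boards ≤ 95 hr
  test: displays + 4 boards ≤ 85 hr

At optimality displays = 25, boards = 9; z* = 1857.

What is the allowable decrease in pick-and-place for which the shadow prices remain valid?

37.8

Binding constraints: solder, pick-and-place. The basis is B = [[5,2],[2,5]] with det 21.
Per unit decrease in pick-and-place, x* moves by d = (0.0952, -0.2381).
The basis stays optimal until boards reaches 0; allowable decrease = 37.8 hr.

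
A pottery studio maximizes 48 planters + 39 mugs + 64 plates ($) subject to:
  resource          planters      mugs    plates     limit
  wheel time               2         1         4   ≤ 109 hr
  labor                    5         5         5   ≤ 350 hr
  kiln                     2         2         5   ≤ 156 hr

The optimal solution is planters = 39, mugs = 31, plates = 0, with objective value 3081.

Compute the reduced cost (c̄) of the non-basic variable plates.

-2

Binding: wheel time and labor. Non-binding: kiln (16 unused).
By complementary slackness, y = 0 for the non-binding constraint.
From A_Bᵀ y = c: 2·y_wheel time + 5·y_labor = 48; 1·y_wheel time + 5·y_labor = 39.
Solving: y_wheel time = 9, y_labor = 6.
Reduced cost of plates: c₃ − yᵀa₃ = 64 − (9·4 + 6·5) = 64 − 66 = -2.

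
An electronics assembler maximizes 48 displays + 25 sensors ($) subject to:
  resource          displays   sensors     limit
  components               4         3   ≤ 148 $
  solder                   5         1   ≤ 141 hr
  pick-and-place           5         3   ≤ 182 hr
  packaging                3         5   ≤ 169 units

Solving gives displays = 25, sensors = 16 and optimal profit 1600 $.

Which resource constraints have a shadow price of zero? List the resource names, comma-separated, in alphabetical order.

packaging, pick-and-place

components: 148/148 (binding)
solder: 141/141 (binding)
pick-and-place: 173/182 (slack 9)
packaging: 155/169 (slack 14)
By complementary slackness, a constraint with positive slack has shadow price 0 → packaging, pick-and-place.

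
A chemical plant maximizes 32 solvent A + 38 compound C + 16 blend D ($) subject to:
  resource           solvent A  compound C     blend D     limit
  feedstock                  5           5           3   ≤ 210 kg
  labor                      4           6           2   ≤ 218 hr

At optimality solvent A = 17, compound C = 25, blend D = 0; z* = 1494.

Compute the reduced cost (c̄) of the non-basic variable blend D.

At the optimum: feedstock uses 210 of 210 (binding); labor uses 218 of 218 (binding).
Dual feasibility on the basic columns requires 5·y_feedstock + 4·y_labor = 32, 5·y_feedstock + 6·y_labor = 38.
This yields shadow prices y_feedstock = 4, y_labor = 3.
Reduced cost of blend D: c₃ − yᵀa₃ = 16 − (4·3 + 3·2) = 16 − 18 = -2.

-2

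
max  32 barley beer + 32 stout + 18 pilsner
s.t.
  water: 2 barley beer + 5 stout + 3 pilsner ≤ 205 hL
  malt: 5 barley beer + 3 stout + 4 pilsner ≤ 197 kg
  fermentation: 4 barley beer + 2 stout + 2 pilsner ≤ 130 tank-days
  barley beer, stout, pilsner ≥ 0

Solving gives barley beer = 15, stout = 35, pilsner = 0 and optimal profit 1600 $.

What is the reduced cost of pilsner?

-6

At the optimum: water uses 205 of 205 (binding); malt uses 180 of 197 (slack = 17); fermentation uses 130 of 130 (binding).
Slack constraints have shadow price 0 (complementary slackness).
From A_Bᵀ y = c: 2·y_water + 4·y_fermentation = 32; 5·y_water + 2·y_fermentation = 32.
This yields shadow prices y_water = 4, y_fermentation = 6.
Reduced cost of pilsner: c₃ − yᵀa₃ = 18 − (4·3 + 6·2) = 18 − 24 = -6.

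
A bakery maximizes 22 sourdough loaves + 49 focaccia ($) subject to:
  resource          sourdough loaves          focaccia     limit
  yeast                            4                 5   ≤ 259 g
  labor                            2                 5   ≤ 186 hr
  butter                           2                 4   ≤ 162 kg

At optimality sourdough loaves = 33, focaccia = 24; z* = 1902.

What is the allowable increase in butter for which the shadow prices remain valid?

1.4

Binding constraints: labor, butter. The basis is B = [[2,5],[2,4]] with det -2.
Per unit increase in butter, x* moves by d = (2.5, -1).
The basis stays optimal until yeast becomes binding; allowable increase = 1.4 kg.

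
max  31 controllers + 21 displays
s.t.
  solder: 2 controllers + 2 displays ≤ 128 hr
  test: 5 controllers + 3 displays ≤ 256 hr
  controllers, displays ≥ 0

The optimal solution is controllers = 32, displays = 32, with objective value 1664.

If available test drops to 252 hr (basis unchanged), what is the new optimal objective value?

At the optimum: solder uses 128 of 128 (binding); test uses 256 of 256 (binding).
The binding rows give the dual system: 2·y_solder + 5·y_test = 31 and 2·y_solder + 3·y_test = 21.
Solving: y_solder = 3, y_test = 5.
Δz = y_test·Δb = 5 × (-4) = -20, so new z* = 1664 − 20 = 1644.

1644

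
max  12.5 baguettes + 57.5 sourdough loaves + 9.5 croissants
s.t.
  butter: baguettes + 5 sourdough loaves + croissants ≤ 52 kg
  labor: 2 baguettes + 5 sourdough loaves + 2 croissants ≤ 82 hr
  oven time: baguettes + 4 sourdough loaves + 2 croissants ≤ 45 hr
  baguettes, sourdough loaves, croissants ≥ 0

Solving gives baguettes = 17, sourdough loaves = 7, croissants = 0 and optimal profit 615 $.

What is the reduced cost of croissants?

-8

Check each constraint at x*: butter 52/52 (tight); labor 69/82 (slack 13); oven time 45/45 (tight).
By complementary slackness, y = 0 for the non-binding constraint.
From A_Bᵀ y = c: 1·y_butter + 1·y_oven time = 12.5; 5·y_butter + 4·y_oven time = 57.5.
→ y_butter = 7.5 and y_oven time = 5.
Reduced cost of croissants: c₃ − yᵀa₃ = 9.5 − (7.5·1 + 5·2) = 9.5 − 17.5 = -8.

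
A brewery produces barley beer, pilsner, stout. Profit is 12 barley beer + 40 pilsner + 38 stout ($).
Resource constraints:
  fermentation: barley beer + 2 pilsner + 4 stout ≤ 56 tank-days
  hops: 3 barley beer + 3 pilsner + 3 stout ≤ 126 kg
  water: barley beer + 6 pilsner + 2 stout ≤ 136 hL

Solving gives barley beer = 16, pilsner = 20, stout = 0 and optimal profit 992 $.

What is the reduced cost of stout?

-2

At the optimum: fermentation uses 56 of 56 (binding); hops uses 108 of 126 (slack = 18); water uses 136 of 136 (binding).
By complementary slackness, y = 0 for the non-binding constraint.
The binding rows give the dual system: 1·y_fermentation + 1·y_water = 12 and 2·y_fermentation + 6·y_water = 40.
→ y_fermentation = 8 and y_water = 4.
Reduced cost of stout: c₃ − yᵀa₃ = 38 − (8·4 + 4·2) = 38 − 40 = -2.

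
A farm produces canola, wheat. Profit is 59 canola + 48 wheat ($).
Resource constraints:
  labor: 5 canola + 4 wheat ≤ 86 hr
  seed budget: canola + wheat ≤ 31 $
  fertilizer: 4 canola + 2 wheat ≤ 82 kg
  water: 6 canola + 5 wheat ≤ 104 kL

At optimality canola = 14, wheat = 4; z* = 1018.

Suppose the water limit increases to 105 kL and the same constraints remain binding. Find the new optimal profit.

1022

Check each constraint at x*: labor 86/86 (tight); seed budget 18/31 (slack 13); fertilizer 64/82 (slack 18); water 104/104 (tight).
By complementary slackness, y = 0 for the non-binding constraints.
Dual feasibility on the basic columns requires 5·y_labor + 6·y_water = 59, 4·y_labor + 5·y_water = 48.
→ y_labor = 7 and y_water = 4.
Δz = y_water·Δb = 4 × (1) = 4, so new z* = 1018 + 4 = 1022.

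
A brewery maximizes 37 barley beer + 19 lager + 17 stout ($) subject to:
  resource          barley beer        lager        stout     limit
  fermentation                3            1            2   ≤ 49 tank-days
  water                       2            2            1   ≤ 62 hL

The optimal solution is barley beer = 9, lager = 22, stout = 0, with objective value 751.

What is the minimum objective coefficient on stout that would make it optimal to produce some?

23

At the optimum: fermentation uses 49 of 49 (binding); water uses 62 of 62 (binding).
The binding rows give the dual system: 3·y_fermentation + 2·y_water = 37 and 1·y_fermentation + 2·y_water = 19.
→ y_fermentation = 9 and y_water = 5.
stout enters the basis when its profit ≥ yᵀa₃ = 9·2 + 5·1 = 23.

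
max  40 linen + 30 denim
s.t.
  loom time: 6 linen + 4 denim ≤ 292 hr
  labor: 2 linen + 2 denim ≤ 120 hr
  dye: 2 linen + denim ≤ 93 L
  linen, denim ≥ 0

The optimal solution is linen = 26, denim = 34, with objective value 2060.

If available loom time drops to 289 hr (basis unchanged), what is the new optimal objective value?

Check each constraint at x*: loom time 292/292 (tight); labor 120/120 (tight); dye 86/93 (slack 7).
Since dye is not tight, its dual is 0.
Dual feasibility on the basic columns requires 6·y_loom time + 2·y_labor = 40, 4·y_loom time + 2·y_labor = 30.
Solving: y_loom time = 5, y_labor = 5.
Δz = y_loom time·Δb = 5 × (-3) = -15, so new z* = 2060 − 15 = 2045.

2045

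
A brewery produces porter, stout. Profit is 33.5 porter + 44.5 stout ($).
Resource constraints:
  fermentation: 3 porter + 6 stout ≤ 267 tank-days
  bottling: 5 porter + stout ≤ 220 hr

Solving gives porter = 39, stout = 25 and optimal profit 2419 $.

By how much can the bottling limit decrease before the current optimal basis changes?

175.5

Binding constraints: fermentation, bottling. The basis is B = [[3,6],[5,1]] with det -27.
Per unit decrease in bottling, x* moves by d = (-0.2222, 0.1111).
The basis stays optimal until porter reaches 0; allowable decrease = 175.5 hr.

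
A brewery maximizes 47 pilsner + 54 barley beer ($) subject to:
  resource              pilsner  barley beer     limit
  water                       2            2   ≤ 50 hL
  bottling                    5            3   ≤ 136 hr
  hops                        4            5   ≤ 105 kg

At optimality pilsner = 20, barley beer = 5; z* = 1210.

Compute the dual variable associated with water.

9.5

At the optimum: water uses 50 of 50 (binding); bottling uses 115 of 136 (slack = 21); hops uses 105 of 105 (binding).
Slack constraints have shadow price 0 (complementary slackness).
From A_Bᵀ y = c: 2·y_water + 4·y_hops = 47; 2·y_water + 5·y_hops = 54.
This yields shadow prices y_water = 9.5, y_hops = 7.
Shadow price of water = 9.5.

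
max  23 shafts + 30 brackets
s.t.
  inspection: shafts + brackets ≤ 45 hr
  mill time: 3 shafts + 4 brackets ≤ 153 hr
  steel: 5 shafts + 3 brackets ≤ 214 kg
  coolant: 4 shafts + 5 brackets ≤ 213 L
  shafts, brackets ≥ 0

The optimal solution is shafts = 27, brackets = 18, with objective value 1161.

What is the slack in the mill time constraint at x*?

0

mill time used = 3·27 + 4·18 = 153; slack = 153 − 153 = 0.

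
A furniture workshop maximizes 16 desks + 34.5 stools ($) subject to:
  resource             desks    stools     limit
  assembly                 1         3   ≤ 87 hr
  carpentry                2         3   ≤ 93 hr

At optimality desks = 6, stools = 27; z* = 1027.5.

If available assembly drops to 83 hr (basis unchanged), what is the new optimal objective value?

Check each constraint at x*: assembly 87/87 (tight); carpentry 93/93 (tight).
Dual feasibility on the basic columns requires 1·y_assembly + 2·y_carpentry = 16, 3·y_assembly + 3·y_carpentry = 34.5.
→ y_assembly = 7 and y_carpentry = 4.5.
Δz = y_assembly·Δb = 7 × (-4) = -28, so new z* = 1027.5 − 28 = 999.5.

999.5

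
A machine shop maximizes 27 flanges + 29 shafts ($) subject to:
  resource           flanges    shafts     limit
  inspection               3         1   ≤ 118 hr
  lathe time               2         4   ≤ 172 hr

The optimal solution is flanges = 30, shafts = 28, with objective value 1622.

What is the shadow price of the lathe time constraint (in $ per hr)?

6

At the optimum: inspection uses 118 of 118 (binding); lathe time uses 172 of 172 (binding).
The binding rows give the dual system: 3·y_inspection + 2·y_lathe time = 27 and 1·y_inspection + 4·y_lathe time = 29.
→ y_inspection = 5 and y_lathe time = 6.
Shadow price of lathe time = 6.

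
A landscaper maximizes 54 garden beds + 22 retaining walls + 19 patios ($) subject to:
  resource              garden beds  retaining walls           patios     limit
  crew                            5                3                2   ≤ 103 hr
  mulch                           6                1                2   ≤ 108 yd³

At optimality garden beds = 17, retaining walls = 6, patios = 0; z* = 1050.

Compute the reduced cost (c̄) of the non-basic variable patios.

Both crew and mulch are binding at x*.
Dual feasibility on the basic columns requires 5·y_crew + 6·y_mulch = 54, 3·y_crew + 1·y_mulch = 22.
This yields shadow prices y_crew = 6, y_mulch = 4.
Reduced cost of patios: c₃ − yᵀa₃ = 19 − (6·2 + 4·2) = 19 − 20 = -1.

-1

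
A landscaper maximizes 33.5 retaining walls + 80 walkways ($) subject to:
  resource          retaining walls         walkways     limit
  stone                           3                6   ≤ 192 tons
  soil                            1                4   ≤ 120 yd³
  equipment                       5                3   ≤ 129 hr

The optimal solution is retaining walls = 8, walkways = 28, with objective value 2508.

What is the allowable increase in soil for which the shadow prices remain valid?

8

Binding constraints: stone, soil. The basis is B = [[3,6],[1,4]] with det 6.
Per unit increase in soil, x* moves by d = (-1, 0.5).
The basis stays optimal until retaining walls reaches 0; allowable increase = 8 yd³.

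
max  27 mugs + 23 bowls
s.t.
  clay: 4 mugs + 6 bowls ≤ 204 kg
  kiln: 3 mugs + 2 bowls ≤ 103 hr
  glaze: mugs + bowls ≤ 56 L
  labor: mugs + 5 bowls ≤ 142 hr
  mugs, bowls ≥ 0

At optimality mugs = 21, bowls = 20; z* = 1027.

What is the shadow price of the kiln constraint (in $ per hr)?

7

At the optimum: clay uses 204 of 204 (binding); kiln uses 103 of 103 (binding); glaze uses 41 of 56 (slack = 15); labor uses 121 of 142 (slack = 21).
Since glaze, labor are not tight, their duals are 0.
From A_Bᵀ y = c: 4·y_clay + 3·y_kiln = 27; 6·y_clay + 2·y_kiln = 23.
→ y_clay = 1.5 and y_kiln = 7.
Shadow price of kiln = 7.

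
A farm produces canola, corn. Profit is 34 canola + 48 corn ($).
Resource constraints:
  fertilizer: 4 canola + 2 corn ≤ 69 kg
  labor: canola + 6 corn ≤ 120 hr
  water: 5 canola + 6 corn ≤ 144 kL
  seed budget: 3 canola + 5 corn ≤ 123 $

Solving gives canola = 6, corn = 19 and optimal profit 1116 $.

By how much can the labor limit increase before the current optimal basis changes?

Binding constraints: labor, water. The basis is B = [[1,6],[5,6]] with det -24.
Per unit increase in labor, x* moves by d = (-0.25, 0.2083).
The basis stays optimal until canola reaches 0; allowable increase = 24 hr.

24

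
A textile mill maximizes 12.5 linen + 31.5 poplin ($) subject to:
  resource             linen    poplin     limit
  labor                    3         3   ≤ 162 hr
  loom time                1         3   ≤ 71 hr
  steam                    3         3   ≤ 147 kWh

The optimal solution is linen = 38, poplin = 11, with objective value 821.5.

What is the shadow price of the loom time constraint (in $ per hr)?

9.5

Binding: loom time and steam. Non-binding: labor (15 unused).
Slack constraints have shadow price 0 (complementary slackness).
From A_Bᵀ y = c: 1·y_loom time + 3·y_steam = 12.5; 3·y_loom time + 3·y_steam = 31.5.
This yields shadow prices y_loom time = 9.5, y_steam = 1.
Shadow price of loom time = 9.5.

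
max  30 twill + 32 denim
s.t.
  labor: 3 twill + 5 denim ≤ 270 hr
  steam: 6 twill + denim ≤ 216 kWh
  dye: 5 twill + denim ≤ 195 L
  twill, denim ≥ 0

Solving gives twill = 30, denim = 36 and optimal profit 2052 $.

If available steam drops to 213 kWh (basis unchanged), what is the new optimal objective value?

Check each constraint at x*: labor 270/270 (tight); steam 216/216 (tight); dye 186/195 (slack 9).
Slack constraints have shadow price 0 (complementary slackness).
Dual feasibility on the basic columns requires 3·y_labor + 6·y_steam = 30, 5·y_labor + 1·y_steam = 32.
Solving: y_labor = 6, y_steam = 2.
Δz = y_steam·Δb = 2 × (-3) = -6, so new z* = 2052 − 6 = 2046.

2046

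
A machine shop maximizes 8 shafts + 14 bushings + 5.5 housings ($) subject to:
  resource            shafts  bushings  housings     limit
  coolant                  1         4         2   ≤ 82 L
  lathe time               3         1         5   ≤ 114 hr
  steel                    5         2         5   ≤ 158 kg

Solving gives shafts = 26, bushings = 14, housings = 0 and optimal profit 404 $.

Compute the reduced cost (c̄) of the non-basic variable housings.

Check each constraint at x*: coolant 82/82 (tight); lathe time 92/114 (slack 22); steel 158/158 (tight).
Slack constraints have shadow price 0 (complementary slackness).
The binding rows give the dual system: 1·y_coolant + 5·y_steel = 8 and 4·y_coolant + 2·y_steel = 14.
→ y_coolant = 3 and y_steel = 1.
Reduced cost of housings: c₃ − yᵀa₃ = 5.5 − (3·2 + 1·5) = 5.5 − 11 = -5.5.

-5.5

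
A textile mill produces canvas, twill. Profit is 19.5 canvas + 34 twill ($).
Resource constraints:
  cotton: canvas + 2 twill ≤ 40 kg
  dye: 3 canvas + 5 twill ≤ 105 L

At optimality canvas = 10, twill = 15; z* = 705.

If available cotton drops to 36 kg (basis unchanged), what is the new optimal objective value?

Check each constraint at x*: cotton 40/40 (tight); dye 105/105 (tight).
Dual feasibility on the basic columns requires 1·y_cotton + 3·y_dye = 19.5, 2·y_cotton + 5·y_dye = 34.
→ y_cotton = 4.5 and y_dye = 5.
Δz = y_cotton·Δb = 4.5 × (-4) = -18, so new z* = 705 − 18 = 687.

687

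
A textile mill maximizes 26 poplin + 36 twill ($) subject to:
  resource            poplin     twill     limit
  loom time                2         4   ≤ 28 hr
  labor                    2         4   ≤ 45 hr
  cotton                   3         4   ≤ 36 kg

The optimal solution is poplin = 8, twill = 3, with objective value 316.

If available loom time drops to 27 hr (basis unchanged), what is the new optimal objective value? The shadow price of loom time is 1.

Δb = -1, so new z* = 316 + (1)·(-1) = 316 − 1 = 315.

315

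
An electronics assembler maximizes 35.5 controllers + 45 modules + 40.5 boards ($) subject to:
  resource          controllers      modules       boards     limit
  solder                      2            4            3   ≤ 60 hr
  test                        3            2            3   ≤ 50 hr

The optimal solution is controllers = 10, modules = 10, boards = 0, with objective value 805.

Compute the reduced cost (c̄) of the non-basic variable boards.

-3

At the optimum: solder uses 60 of 60 (binding); test uses 50 of 50 (binding).
The binding rows give the dual system: 2·y_solder + 3·y_test = 35.5 and 4·y_solder + 2·y_test = 45.
Solving: y_solder = 8, y_test = 6.5.
Reduced cost of boards: c₃ − yᵀa₃ = 40.5 − (8·3 + 6.5·3) = 40.5 − 43.5 = -3.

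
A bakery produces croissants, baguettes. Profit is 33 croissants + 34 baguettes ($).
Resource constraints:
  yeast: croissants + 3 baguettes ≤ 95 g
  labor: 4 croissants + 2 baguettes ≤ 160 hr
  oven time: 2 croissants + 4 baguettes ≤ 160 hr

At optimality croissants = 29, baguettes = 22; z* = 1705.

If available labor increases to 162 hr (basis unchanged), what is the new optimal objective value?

1718

At the optimum: yeast uses 95 of 95 (binding); labor uses 160 of 160 (binding); oven time uses 146 of 160 (slack = 14).
By complementary slackness, y = 0 for the non-binding constraint.
Dual feasibility on the basic columns requires 1·y_yeast + 4·y_labor = 33, 3·y_yeast + 2·y_labor = 34.
This yields shadow prices y_yeast = 7, y_labor = 6.5.
Δz = y_labor·Δb = 6.5 × (2) = 13, so new z* = 1705 + 13 = 1718.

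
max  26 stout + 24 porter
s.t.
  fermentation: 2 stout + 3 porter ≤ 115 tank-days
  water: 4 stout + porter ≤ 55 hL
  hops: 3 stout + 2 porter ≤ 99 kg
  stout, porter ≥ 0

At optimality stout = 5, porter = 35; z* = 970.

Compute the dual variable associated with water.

Binding: fermentation and water. Non-binding: hops (14 unused).
By complementary slackness, y = 0 for the non-binding constraint.
Dual feasibility on the basic columns requires 2·y_fermentation + 4·y_water = 26, 3·y_fermentation + 1·y_water = 24.
This yields shadow prices y_fermentation = 7, y_water = 3.
Shadow price of water = 3.

3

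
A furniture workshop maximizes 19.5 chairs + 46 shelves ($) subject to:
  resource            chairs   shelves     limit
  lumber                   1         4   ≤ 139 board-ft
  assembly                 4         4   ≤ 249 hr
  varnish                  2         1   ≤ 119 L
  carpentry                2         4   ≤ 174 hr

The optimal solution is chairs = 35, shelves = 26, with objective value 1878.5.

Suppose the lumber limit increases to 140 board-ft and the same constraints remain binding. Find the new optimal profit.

Check each constraint at x*: lumber 139/139 (tight); assembly 244/249 (slack 5); varnish 96/119 (slack 23); carpentry 174/174 (tight).
Since assembly, varnish are not tight, their duals are 0.
From A_Bᵀ y = c: 1·y_lumber + 2·y_carpentry = 19.5; 4·y_lumber + 4·y_carpentry = 46.
→ y_lumber = 3.5 and y_carpentry = 8.
Δz = y_lumber·Δb = 3.5 × (1) = 3.5, so new z* = 1878.5 + 3.5 = 1882.

1882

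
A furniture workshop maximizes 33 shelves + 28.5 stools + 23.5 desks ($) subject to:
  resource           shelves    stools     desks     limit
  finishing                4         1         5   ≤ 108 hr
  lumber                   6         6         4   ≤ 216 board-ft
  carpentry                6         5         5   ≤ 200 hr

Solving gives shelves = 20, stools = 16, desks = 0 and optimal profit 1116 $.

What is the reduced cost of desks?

At the optimum: finishing uses 96 of 108 (slack = 12); lumber uses 216 of 216 (binding); carpentry uses 200 of 200 (binding).
Slack constraints have shadow price 0 (complementary slackness).
From A_Bᵀ y = c: 6·y_lumber + 6·y_carpentry = 33; 6·y_lumber + 5·y_carpentry = 28.5.
→ y_lumber = 1 and y_carpentry = 4.5.
Reduced cost of desks: c₃ − yᵀa₃ = 23.5 − (1·4 + 4.5·5) = 23.5 − 26.5 = -3.

-3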